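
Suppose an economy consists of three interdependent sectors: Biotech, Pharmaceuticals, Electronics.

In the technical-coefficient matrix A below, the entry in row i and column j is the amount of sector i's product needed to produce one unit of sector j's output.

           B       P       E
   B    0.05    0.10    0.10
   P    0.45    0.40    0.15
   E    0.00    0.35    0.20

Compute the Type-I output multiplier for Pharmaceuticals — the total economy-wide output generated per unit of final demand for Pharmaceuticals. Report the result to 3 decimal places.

m_P = 3.407

I − A =
  [   0.95    -0.10    -0.10]
  [  -0.45     0.60    -0.15]
  [   0.00    -0.35     0.80]
Cofactors of I−A, C_ij = (−1)^(i+j)·(minor ij) (rows/columns in the sector order above):
  C_11 = (0.60)(0.80) − (-0.15)(-0.35) = 0.4275
  C_12 = −[(-0.45)(0.80) − (-0.15)(0.00)] = 0.3600
  C_13 = (-0.45)(-0.35) − (0.60)(0.00) = 0.1575
  C_21 = −[(-0.10)(0.80) − (-0.10)(-0.35)] = 0.1150
  C_22 = (0.95)(0.80) − (-0.10)(0.00) = 0.7600
  C_23 = −[(0.95)(-0.35) − (-0.10)(0.00)] = 0.3325
  C_31 = (-0.10)(-0.15) − (-0.10)(0.60) = 0.0750
  C_32 = −[(0.95)(-0.15) − (-0.10)(-0.45)] = 0.1875
  C_33 = (0.95)(0.60) − (-0.10)(-0.45) = 0.5250
det(I−A) = Σ_j (I−A)_1j·C_1j = (0.95)(0.4275) + (-0.10)(0.3600) + (-0.10)(0.1575) = 0.354375
adj(I−A) = Cᵀ =
  [ 0.4275   0.1150   0.0750]
  [ 0.3600   0.7600   0.1875]
  [ 0.1575   0.3325   0.5250]
(I − A)⁻¹ = adj(I−A) / det(I−A) ≈
  [   1.2063     0.3245     0.2116]
  [   1.0159     2.1446     0.5291]
  [   0.4444     0.9383     1.4815]
The output multiplier for sector j is the column-j sum of the Leontief inverse (I − A)⁻¹ = adj(I−A) / det(I−A).
Column P of adj(I−A): (0.1150, 0.7600, 0.3325); det(I−A) = 0.354375.
m_P = (0.1150 + 0.7600 + 0.3325) / 0.354375 = 1.2075 / 0.354375 ≈ 3.407.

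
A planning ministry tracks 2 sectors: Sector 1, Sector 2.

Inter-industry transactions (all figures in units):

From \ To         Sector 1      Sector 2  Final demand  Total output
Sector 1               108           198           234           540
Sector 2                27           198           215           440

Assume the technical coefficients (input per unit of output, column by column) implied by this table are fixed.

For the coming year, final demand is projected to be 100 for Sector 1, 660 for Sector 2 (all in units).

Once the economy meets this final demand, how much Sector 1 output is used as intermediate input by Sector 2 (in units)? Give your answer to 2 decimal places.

Technical coefficients a_ij = z_ij / X_j:
  a_11 = 108/540 = 0.20, a_21 = 27/540 = 0.05
  a_12 = 198/440 = 0.45, a_22 = 198/440 = 0.45
I − A =
  [   0.80    -0.45]
  [  -0.05     0.55]
det(I−A) = (0.80)(0.55) − (-0.45)(-0.05) = 0.4175
adj(I−A) = [[0.55, 0.45], [0.05, 0.80]]
(I − A)⁻¹ = adj(I−A) / det(I−A) ≈
  [   1.3174     1.0778]
  [   0.1198     1.9162]
First solve x = (I − A)⁻¹ d = adj(I−A)·d / det(I−A); in particular x_2 = (0.05·100 + 0.80·660) / 0.4175 = 533.00 / 0.4175 ≈ 1276.6467.
Intermediate flow from 1 to 2: z_12 = a_12 · x_2 = 0.45 × 533.00 / 0.4175 = 239.85 / 0.4175 ≈ 574.49.

z_12 = 574.49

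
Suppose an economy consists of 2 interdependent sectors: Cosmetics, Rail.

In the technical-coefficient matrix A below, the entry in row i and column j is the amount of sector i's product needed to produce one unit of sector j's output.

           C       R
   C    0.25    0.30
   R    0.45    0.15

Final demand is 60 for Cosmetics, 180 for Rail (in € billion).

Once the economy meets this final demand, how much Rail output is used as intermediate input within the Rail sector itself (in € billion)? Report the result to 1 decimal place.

I − A =
  [   0.75    -0.30]
  [  -0.45     0.85]
det(I−A) = (0.75)(0.85) − (-0.30)(-0.45) = 0.5025
adj(I−A) = [[0.85, 0.30], [0.45, 0.75]]
(I − A)⁻¹ = adj(I−A) / det(I−A) ≈
  [   1.6915     0.5970]
  [   0.8955     1.4925]
First solve x = (I − A)⁻¹ d = adj(I−A)·d / det(I−A); in particular x_R = (0.45·60 + 0.75·180) / 0.5025 = 162.00 / 0.5025 ≈ 322.388.
Intermediate flow from R to R: z_RR = a_RR · x_R = 0.15 × 162.00 / 0.5025 = 24.30 / 0.5025 ≈ 48.4.

z_RR = 48.4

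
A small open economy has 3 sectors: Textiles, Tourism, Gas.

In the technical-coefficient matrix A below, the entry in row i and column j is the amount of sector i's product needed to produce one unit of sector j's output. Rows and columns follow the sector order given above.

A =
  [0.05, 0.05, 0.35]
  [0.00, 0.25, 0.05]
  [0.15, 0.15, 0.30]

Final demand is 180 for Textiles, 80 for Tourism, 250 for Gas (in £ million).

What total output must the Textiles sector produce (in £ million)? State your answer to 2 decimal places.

x_1 = 368.24

I − A =
  [   0.95    -0.05    -0.35]
  [   0.00     0.75    -0.05]
  [  -0.15    -0.15     0.70]
Cofactors of I−A, C_ij = (−1)^(i+j)·(minor ij) (rows/columns in the sector order above):
  C_11 = (0.75)(0.70) − (-0.05)(-0.15) = 0.5175
  C_12 = −[(0.00)(0.70) − (-0.05)(-0.15)] = 0.0075
  C_13 = (0.00)(-0.15) − (0.75)(-0.15) = 0.1125
  C_21 = −[(-0.05)(0.70) − (-0.35)(-0.15)] = 0.0875
  C_22 = (0.95)(0.70) − (-0.35)(-0.15) = 0.6125
  C_23 = −[(0.95)(-0.15) − (-0.05)(-0.15)] = 0.1500
  C_31 = (-0.05)(-0.05) − (-0.35)(0.75) = 0.2650
  C_32 = −[(0.95)(-0.05) − (-0.35)(0.00)] = 0.0475
  C_33 = (0.95)(0.75) − (-0.05)(0.00) = 0.7125
det(I−A) = Σ_j (I−A)_1j·C_1j = (0.95)(0.5175) + (-0.05)(0.0075) + (-0.35)(0.1125) = 0.451875
adj(I−A) = Cᵀ =
  [ 0.5175   0.0875   0.2650]
  [ 0.0075   0.6125   0.0475]
  [ 0.1125   0.1500   0.7125]
(I − A)⁻¹ = adj(I−A) / det(I−A) ≈
  [   1.1452     0.1936     0.5864]
  [   0.0166     1.3555     0.1051]
  [   0.2490     0.3320     1.5768]
x = (I − A)⁻¹ d = adj(I−A)·d / det(I−A), with det(I−A) = 0.451875:
  x_1 = (0.5175·180 + 0.0875·80 + 0.2650·250) / 0.451875 = 166.40 / 0.451875 ≈ 368.24
  x_2 = (0.0075·180 + 0.6125·80 + 0.0475·250) / 0.451875 = 62.225 / 0.451875 ≈ 137.70
  x_3 = (0.1125·180 + 0.1500·80 + 0.7125·250) / 0.451875 = 210.375 / 0.451875 ≈ 465.56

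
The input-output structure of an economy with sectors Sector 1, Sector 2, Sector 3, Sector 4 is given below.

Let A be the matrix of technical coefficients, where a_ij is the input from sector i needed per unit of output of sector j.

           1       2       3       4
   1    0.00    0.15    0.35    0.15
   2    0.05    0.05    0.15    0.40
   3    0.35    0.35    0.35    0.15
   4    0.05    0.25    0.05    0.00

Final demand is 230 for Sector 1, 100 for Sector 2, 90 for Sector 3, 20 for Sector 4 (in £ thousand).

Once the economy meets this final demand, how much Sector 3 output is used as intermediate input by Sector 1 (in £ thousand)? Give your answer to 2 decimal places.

z_31 = 176.91

I − A =
  [   1.00    -0.15    -0.35    -0.15]
  [  -0.05     0.95    -0.15    -0.40]
  [  -0.35    -0.35     0.65    -0.15]
  [  -0.05    -0.25    -0.05     1.00]
Compute the cofactors C_ij = (−1)^(i+j)·(3×3 minor ij) of I−A; the adjugate is their transpose:
adj(I−A) = Cᵀ =
  [ 0.480250   0.259000   0.335750   0.226000]
  [ 0.105750   0.509875   0.193750   0.248875]
  [ 0.331000   0.451625   0.830500   0.354875]
  [ 0.067000   0.163000   0.106750   0.429750]
det(I−A) = Σ_j (I−A)_1j·C_1j = (1.00)(0.480250) + (-0.15)(0.105750) + (-0.35)(0.331000) + (-0.15)(0.067000) = 0.3384875
(I − A)⁻¹ = adj(I−A) / det(I−A) ≈
  [   1.4188     0.7652     0.9919     0.6677]
  [   0.3124     1.5063     0.5724     0.7353]
  [   0.9779     1.3342     2.4536     1.0484]
  [   0.1979     0.4816     0.3154     1.2696]
First solve x = (I − A)⁻¹ d = adj(I−A)·d / det(I−A); in particular x_1 = (0.480250·230 + 0.259000·100 + 0.335750·90 + 0.226000·20) / 0.3384875 = 171.095 / 0.3384875 ≈ 505.4692.
Intermediate flow from 3 to 1: z_31 = a_31 · x_1 = 0.35 × 171.095 / 0.3384875 = 59.88325 / 0.3384875 ≈ 176.91.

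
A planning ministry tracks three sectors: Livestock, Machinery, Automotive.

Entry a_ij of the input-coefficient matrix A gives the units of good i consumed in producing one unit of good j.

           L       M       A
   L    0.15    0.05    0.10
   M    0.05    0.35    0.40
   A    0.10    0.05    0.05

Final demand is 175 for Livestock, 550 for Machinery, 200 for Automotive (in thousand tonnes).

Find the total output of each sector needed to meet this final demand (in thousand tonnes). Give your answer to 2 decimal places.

I − A =
  [   0.85    -0.05    -0.10]
  [  -0.05     0.65    -0.40]
  [  -0.10    -0.05     0.95]
Cofactors of I−A, C_ij = (−1)^(i+j)·(minor ij) (rows/columns in the sector order above):
  C_11 = (0.65)(0.95) − (-0.40)(-0.05) = 0.5975
  C_12 = −[(-0.05)(0.95) − (-0.40)(-0.10)] = 0.0875
  C_13 = (-0.05)(-0.05) − (0.65)(-0.10) = 0.0675
  C_21 = −[(-0.05)(0.95) − (-0.10)(-0.05)] = 0.0525
  C_22 = (0.85)(0.95) − (-0.10)(-0.10) = 0.7975
  C_23 = −[(0.85)(-0.05) − (-0.05)(-0.10)] = 0.0475
  C_31 = (-0.05)(-0.40) − (-0.10)(0.65) = 0.0850
  C_32 = −[(0.85)(-0.40) − (-0.10)(-0.05)] = 0.3450
  C_33 = (0.85)(0.65) − (-0.05)(-0.05) = 0.5500
det(I−A) = Σ_j (I−A)_1j·C_1j = (0.85)(0.5975) + (-0.05)(0.0875) + (-0.10)(0.0675) = 0.49675
adj(I−A) = Cᵀ =
  [ 0.5975   0.0525   0.0850]
  [ 0.0875   0.7975   0.3450]
  [ 0.0675   0.0475   0.5500]
(I − A)⁻¹ = adj(I−A) / det(I−A) ≈
  [   1.2028     0.1057     0.1711]
  [   0.1761     1.6054     0.6945]
  [   0.1359     0.0956     1.1072]
x = (I − A)⁻¹ d = adj(I−A)·d / det(I−A), with det(I−A) = 0.49675:
  x_L = (0.5975·175 + 0.0525·550 + 0.0850·200) / 0.49675 = 150.4375 / 0.49675 ≈ 302.84
  x_M = (0.0875·175 + 0.7975·550 + 0.3450·200) / 0.49675 = 522.9375 / 0.49675 ≈ 1052.72
  x_A = (0.0675·175 + 0.0475·550 + 0.5500·200) / 0.49675 = 147.9375 / 0.49675 ≈ 297.81

x_L = 302.84, x_M = 1052.72, x_A = 297.81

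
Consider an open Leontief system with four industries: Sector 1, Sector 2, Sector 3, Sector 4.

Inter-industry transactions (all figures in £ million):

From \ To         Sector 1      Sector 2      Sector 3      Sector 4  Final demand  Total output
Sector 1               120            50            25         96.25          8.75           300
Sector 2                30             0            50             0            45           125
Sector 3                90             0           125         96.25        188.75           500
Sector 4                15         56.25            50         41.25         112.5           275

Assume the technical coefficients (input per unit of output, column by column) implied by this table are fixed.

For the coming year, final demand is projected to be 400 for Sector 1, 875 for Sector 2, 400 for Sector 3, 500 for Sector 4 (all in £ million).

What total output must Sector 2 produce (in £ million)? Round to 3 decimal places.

x_2 = 1414.492

Technical coefficients a_ij = z_ij / X_j:
  a_11 = 120/300 = 0.40, a_21 = 30/300 = 0.10, a_31 = 90/300 = 0.30, a_41 = 15/300 = 0.05
  a_12 = 50/125 = 0.40, a_22 = 0/125 = 0.00, a_32 = 0/125 = 0.00, a_42 = 56.25/125 = 0.45
  a_13 = 25/500 = 0.05, a_23 = 50/500 = 0.10, a_33 = 125/500 = 0.25, a_43 = 50/500 = 0.10
  a_14 = 96.25/275 = 0.35, a_24 = 0/275 = 0.00, a_34 = 96.25/275 = 0.35, a_44 = 41.25/275 = 0.15
I − A =
  [   0.60    -0.40    -0.05    -0.35]
  [  -0.10     1.00    -0.10     0.00]
  [  -0.30     0.00     0.75    -0.35]
  [  -0.05    -0.45    -0.10     0.85]
Compute the cofactors C_ij = (−1)^(i+j)·(3×3 minor ij) of I−A; the adjugate is their transpose:
adj(I−A) = Cᵀ =
  [ 0.58675   0.36700   0.12725   0.29400]
  [ 0.08750   0.32425   0.05700   0.05950]
  [ 0.28825   0.25075   0.44275   0.30100]
  [ 0.11475   0.22275   0.08975   0.39300]
det(I−A) = Σ_j (I−A)_1j·C_1j = (0.60)(0.58675) + (-0.40)(0.08750) + (-0.05)(0.28825) + (-0.35)(0.11475) = 0.262475
(I − A)⁻¹ = adj(I−A) / det(I−A) ≈
  [   2.2355     1.3982     0.4848     1.1201]
  [   0.3334     1.2354     0.2172     0.2267]
  [   1.0982     0.9553     1.6868     1.1468]
  [   0.4372     0.8487     0.3419     1.4973]
x = (I − A)⁻¹ d = adj(I−A)·d / det(I−A), with det(I−A) = 0.262475:
  x_1 = (0.58675·400 + 0.36700·875 + 0.12725·400 + 0.29400·500) / 0.262475 = 753.725 / 0.262475 ≈ 2871.607
  x_2 = (0.08750·400 + 0.32425·875 + 0.05700·400 + 0.05950·500) / 0.262475 = 371.26875 / 0.262475 ≈ 1414.492
  x_3 = (0.28825·400 + 0.25075·875 + 0.44275·400 + 0.30100·500) / 0.262475 = 662.30625 / 0.262475 ≈ 2523.312
  x_4 = (0.11475·400 + 0.22275·875 + 0.08975·400 + 0.39300·500) / 0.262475 = 473.20625 / 0.262475 ≈ 1802.862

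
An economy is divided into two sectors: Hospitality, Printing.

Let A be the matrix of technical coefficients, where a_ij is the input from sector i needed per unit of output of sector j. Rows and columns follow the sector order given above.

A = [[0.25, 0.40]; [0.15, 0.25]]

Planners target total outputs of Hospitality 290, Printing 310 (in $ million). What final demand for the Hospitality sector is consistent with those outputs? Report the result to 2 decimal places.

I − A =
  [   0.75    -0.40]
  [  -0.15     0.75]
d = (I − A) x:
  d_H = (+0.75)·290 + (-0.40)·310 = 93.50
  d_P = (-0.15)·290 + (+0.75)·310 = 189.00

d_H = 93.50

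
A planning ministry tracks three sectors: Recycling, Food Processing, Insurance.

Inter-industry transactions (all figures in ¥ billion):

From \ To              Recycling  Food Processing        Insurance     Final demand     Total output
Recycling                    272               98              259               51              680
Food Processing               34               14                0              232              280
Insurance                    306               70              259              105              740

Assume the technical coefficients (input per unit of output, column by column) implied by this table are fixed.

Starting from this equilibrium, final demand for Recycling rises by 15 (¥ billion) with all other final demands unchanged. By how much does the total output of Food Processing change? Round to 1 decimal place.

Technical coefficients a_ij = z_ij / X_j:
  a_RR = 272/680 = 0.40, a_FR = 34/680 = 0.05, a_IR = 306/680 = 0.45
  a_RF = 98/280 = 0.35, a_FF = 14/280 = 0.05, a_IF = 70/280 = 0.25
  a_RI = 259/740 = 0.35, a_FI = 0/740 = 0.00, a_II = 259/740 = 0.35
I − A =
  [   0.60    -0.35    -0.35]
  [  -0.05     0.95     0.00]
  [  -0.45    -0.25     0.65]
Cofactors of I−A, C_ij = (−1)^(i+j)·(minor ij) (rows/columns in the sector order above):
  C_11 = (0.95)(0.65) − (0.00)(-0.25) = 0.6175
  C_12 = −[(-0.05)(0.65) − (0.00)(-0.45)] = 0.0325
  C_13 = (-0.05)(-0.25) − (0.95)(-0.45) = 0.4400
  C_21 = −[(-0.35)(0.65) − (-0.35)(-0.25)] = 0.3150
  C_22 = (0.60)(0.65) − (-0.35)(-0.45) = 0.2325
  C_23 = −[(0.60)(-0.25) − (-0.35)(-0.45)] = 0.3075
  C_31 = (-0.35)(0.00) − (-0.35)(0.95) = 0.3325
  C_32 = −[(0.60)(0.00) − (-0.35)(-0.05)] = 0.0175
  C_33 = (0.60)(0.95) − (-0.35)(-0.05) = 0.5525
det(I−A) = Σ_j (I−A)_1j·C_1j = (0.60)(0.6175) + (-0.35)(0.0325) + (-0.35)(0.4400) = 0.205125
adj(I−A) = Cᵀ =
  [ 0.6175   0.3150   0.3325]
  [ 0.0325   0.2325   0.0175]
  [ 0.4400   0.3075   0.5525]
(I − A)⁻¹ = adj(I−A) / det(I−A) ≈
  [   3.0104     1.5356     1.6210]
  [   0.1584     1.1335     0.0853]
  [   2.1450     1.4991     2.6935]
Δx = (I − A)⁻¹ Δd with Δd having +15 in the Recycling component and 0 elsewhere.
So Δx_F = L_FR · (+15), where L_FR = adj(I−A)_FR / det(I−A) = 0.0325 / 0.205125.
Δx_F = 0.0325 × (+15) / 0.205125 = 0.4875 / 0.205125 ≈ 2.4.

Δx_F = 2.4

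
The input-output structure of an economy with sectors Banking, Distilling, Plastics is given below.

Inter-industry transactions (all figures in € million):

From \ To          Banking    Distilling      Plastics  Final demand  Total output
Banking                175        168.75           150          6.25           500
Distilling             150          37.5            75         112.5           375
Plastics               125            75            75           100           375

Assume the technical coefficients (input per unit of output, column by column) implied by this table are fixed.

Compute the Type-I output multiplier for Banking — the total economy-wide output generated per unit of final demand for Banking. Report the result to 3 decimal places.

m_B = 6.354

Technical coefficients a_ij = z_ij / X_j:
  a_BB = 175/500 = 0.35, a_DB = 150/500 = 0.30, a_PB = 125/500 = 0.25
  a_BD = 168.75/375 = 0.45, a_DD = 37.5/375 = 0.10, a_PD = 75/375 = 0.20
  a_BP = 150/375 = 0.40, a_DP = 75/375 = 0.20, a_PP = 75/375 = 0.20
I − A =
  [   0.65    -0.45    -0.40]
  [  -0.30     0.90    -0.20]
  [  -0.25    -0.20     0.80]
Cofactors of I−A, C_ij = (−1)^(i+j)·(minor ij) (rows/columns in the sector order above):
  C_11 = (0.90)(0.80) − (-0.20)(-0.20) = 0.6800
  C_12 = −[(-0.30)(0.80) − (-0.20)(-0.25)] = 0.2900
  C_13 = (-0.30)(-0.20) − (0.90)(-0.25) = 0.2850
  C_21 = −[(-0.45)(0.80) − (-0.40)(-0.20)] = 0.4400
  C_22 = (0.65)(0.80) − (-0.40)(-0.25) = 0.4200
  C_23 = −[(0.65)(-0.20) − (-0.45)(-0.25)] = 0.2425
  C_31 = (-0.45)(-0.20) − (-0.40)(0.90) = 0.4500
  C_32 = −[(0.65)(-0.20) − (-0.40)(-0.30)] = 0.2500
  C_33 = (0.65)(0.90) − (-0.45)(-0.30) = 0.4500
det(I−A) = Σ_j (I−A)_1j·C_1j = (0.65)(0.6800) + (-0.45)(0.2900) + (-0.40)(0.2850) = 0.1975
adj(I−A) = Cᵀ =
  [ 0.6800   0.4400   0.4500]
  [ 0.2900   0.4200   0.2500]
  [ 0.2850   0.2425   0.4500]
(I − A)⁻¹ = adj(I−A) / det(I−A) ≈
  [   3.4430     2.2278     2.2785]
  [   1.4684     2.1266     1.2658]
  [   1.4430     1.2278     2.2785]
The output multiplier for sector j is the column-j sum of the Leontief inverse (I − A)⁻¹ = adj(I−A) / det(I−A).
Column B of adj(I−A): (0.6800, 0.2900, 0.2850); det(I−A) = 0.1975.
m_B = (0.6800 + 0.2900 + 0.2850) / 0.1975 = 1.255 / 0.1975 ≈ 6.354.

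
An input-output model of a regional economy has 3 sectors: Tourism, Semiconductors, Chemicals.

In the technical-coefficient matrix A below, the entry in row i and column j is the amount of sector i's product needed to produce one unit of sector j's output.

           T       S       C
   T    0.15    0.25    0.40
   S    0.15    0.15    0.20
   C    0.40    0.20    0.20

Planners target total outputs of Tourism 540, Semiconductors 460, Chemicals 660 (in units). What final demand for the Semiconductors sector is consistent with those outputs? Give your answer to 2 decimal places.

d_S = 178.00

I − A =
  [   0.85    -0.25    -0.40]
  [  -0.15     0.85    -0.20]
  [  -0.40    -0.20     0.80]
d = (I − A) x:
  d_T = (+0.85)·540 + (-0.25)·460 + (-0.40)·660 = 80.00
  d_S = (-0.15)·540 + (+0.85)·460 + (-0.20)·660 = 178.00
  d_C = (-0.40)·540 + (-0.20)·460 + (+0.80)·660 = 220.00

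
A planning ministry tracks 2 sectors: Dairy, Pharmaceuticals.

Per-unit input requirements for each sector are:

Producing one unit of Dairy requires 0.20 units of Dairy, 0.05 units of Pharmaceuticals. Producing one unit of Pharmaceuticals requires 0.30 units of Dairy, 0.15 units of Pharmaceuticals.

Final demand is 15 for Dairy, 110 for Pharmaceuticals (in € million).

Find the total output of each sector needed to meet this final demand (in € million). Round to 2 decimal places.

I − A =
  [   0.80    -0.30]
  [  -0.05     0.85]
det(I−A) = (0.80)(0.85) − (-0.30)(-0.05) = 0.6650
adj(I−A) = [[0.85, 0.30], [0.05, 0.80]]
(I − A)⁻¹ = adj(I−A) / det(I−A) ≈
  [   1.2782     0.4511]
  [   0.0752     1.2030]
x = (I − A)⁻¹ d = adj(I−A)·d / det(I−A), with det(I−A) = 0.6650:
  x_1 = (0.85·15 + 0.30·110) / 0.6650 = 45.75 / 0.6650 ≈ 68.80
  x_2 = (0.05·15 + 0.80·110) / 0.6650 = 88.75 / 0.6650 ≈ 133.46

x_1 = 68.80, x_2 = 133.46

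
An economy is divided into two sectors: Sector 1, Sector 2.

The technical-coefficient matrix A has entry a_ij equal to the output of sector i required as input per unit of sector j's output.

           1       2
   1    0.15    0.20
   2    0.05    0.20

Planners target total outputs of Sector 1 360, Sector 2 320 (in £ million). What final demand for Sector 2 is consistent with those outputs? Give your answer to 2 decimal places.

d_2 = 238.00

I − A =
  [   0.85    -0.20]
  [  -0.05     0.80]
d = (I − A) x:
  d_1 = (+0.85)·360 + (-0.20)·320 = 242.00
  d_2 = (-0.05)·360 + (+0.80)·320 = 238.00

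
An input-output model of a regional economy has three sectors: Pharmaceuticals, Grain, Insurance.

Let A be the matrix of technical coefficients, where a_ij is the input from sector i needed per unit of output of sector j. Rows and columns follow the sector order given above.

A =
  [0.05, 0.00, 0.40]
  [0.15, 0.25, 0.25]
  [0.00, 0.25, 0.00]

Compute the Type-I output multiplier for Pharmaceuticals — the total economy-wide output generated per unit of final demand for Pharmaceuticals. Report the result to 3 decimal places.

m_1 = 1.371

I − A =
  [   0.95     0.00    -0.40]
  [  -0.15     0.75    -0.25]
  [   0.00    -0.25     1.00]
Cofactors of I−A, C_ij = (−1)^(i+j)·(minor ij) (rows/columns in the sector order above):
  C_11 = (0.75)(1.00) − (-0.25)(-0.25) = 0.6875
  C_12 = −[(-0.15)(1.00) − (-0.25)(0.00)] = 0.1500
  C_13 = (-0.15)(-0.25) − (0.75)(0.00) = 0.0375
  C_21 = −[(0.00)(1.00) − (-0.40)(-0.25)] = 0.1000
  C_22 = (0.95)(1.00) − (-0.40)(0.00) = 0.9500
  C_23 = −[(0.95)(-0.25) − (0.00)(0.00)] = 0.2375
  C_31 = (0.00)(-0.25) − (-0.40)(0.75) = 0.3000
  C_32 = −[(0.95)(-0.25) − (-0.40)(-0.15)] = 0.2975
  C_33 = (0.95)(0.75) − (0.00)(-0.15) = 0.7125
det(I−A) = Σ_j (I−A)_1j·C_1j = (0.95)(0.6875) + (0.00)(0.1500) + (-0.40)(0.0375) = 0.638125
adj(I−A) = Cᵀ =
  [ 0.6875   0.1000   0.3000]
  [ 0.1500   0.9500   0.2975]
  [ 0.0375   0.2375   0.7125]
(I − A)⁻¹ = adj(I−A) / det(I−A) ≈
  [   1.0774     0.1567     0.4701]
  [   0.2351     1.4887     0.4662]
  [   0.0588     0.3722     1.1166]
The output multiplier for sector j is the column-j sum of the Leontief inverse (I − A)⁻¹ = adj(I−A) / det(I−A).
Column 1 of adj(I−A): (0.6875, 0.1500, 0.0375); det(I−A) = 0.638125.
m_1 = (0.6875 + 0.1500 + 0.0375) / 0.638125 = 0.875 / 0.638125 ≈ 1.371.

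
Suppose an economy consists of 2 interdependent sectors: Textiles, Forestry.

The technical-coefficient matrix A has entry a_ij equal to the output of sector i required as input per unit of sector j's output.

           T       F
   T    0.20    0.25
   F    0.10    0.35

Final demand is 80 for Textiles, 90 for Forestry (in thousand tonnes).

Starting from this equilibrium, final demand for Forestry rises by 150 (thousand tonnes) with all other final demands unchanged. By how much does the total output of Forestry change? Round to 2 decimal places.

Δx_F = 242.42

I − A =
  [   0.80    -0.25]
  [  -0.10     0.65]
det(I−A) = (0.80)(0.65) − (-0.25)(-0.10) = 0.4950
adj(I−A) = [[0.65, 0.25], [0.10, 0.80]]
(I − A)⁻¹ = adj(I−A) / det(I−A) ≈
  [   1.3131     0.5051]
  [   0.2020     1.6162]
Δx = (I − A)⁻¹ Δd with Δd having +150 in the Forestry component and 0 elsewhere.
So Δx_F = L_FF · (+150), where L_FF = adj(I−A)_FF / det(I−A) = 0.80 / 0.4950.
Δx_F = 0.80 × (+150) / 0.4950 = 120.00 / 0.4950 ≈ 242.42.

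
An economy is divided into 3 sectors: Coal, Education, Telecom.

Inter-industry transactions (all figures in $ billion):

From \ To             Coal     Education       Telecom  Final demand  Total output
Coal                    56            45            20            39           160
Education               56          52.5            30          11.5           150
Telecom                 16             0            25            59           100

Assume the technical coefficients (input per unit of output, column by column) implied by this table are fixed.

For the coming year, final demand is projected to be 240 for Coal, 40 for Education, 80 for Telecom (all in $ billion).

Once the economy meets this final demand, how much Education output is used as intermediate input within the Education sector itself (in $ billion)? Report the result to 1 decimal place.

Technical coefficients a_ij = z_ij / X_j:
  a_CC = 56/160 = 0.35, a_EC = 56/160 = 0.35, a_TC = 16/160 = 0.10
  a_CE = 45/150 = 0.30, a_EE = 52.5/150 = 0.35, a_TE = 0/150 = 0.00
  a_CT = 20/100 = 0.20, a_ET = 30/100 = 0.30, a_TT = 25/100 = 0.25
I − A =
  [   0.65    -0.30    -0.20]
  [  -0.35     0.65    -0.30]
  [  -0.10     0.00     0.75]
Cofactors of I−A, C_ij = (−1)^(i+j)·(minor ij) (rows/columns in the sector order above):
  C_11 = (0.65)(0.75) − (-0.30)(0.00) = 0.4875
  C_12 = −[(-0.35)(0.75) − (-0.30)(-0.10)] = 0.2925
  C_13 = (-0.35)(0.00) − (0.65)(-0.10) = 0.0650
  C_21 = −[(-0.30)(0.75) − (-0.20)(0.00)] = 0.2250
  C_22 = (0.65)(0.75) − (-0.20)(-0.10) = 0.4675
  C_23 = −[(0.65)(0.00) − (-0.30)(-0.10)] = 0.0300
  C_31 = (-0.30)(-0.30) − (-0.20)(0.65) = 0.2200
  C_32 = −[(0.65)(-0.30) − (-0.20)(-0.35)] = 0.2650
  C_33 = (0.65)(0.65) − (-0.30)(-0.35) = 0.3175
det(I−A) = Σ_j (I−A)_1j·C_1j = (0.65)(0.4875) + (-0.30)(0.2925) + (-0.20)(0.0650) = 0.216125
adj(I−A) = Cᵀ =
  [ 0.4875   0.2250   0.2200]
  [ 0.2925   0.4675   0.2650]
  [ 0.0650   0.0300   0.3175]
(I − A)⁻¹ = adj(I−A) / det(I−A) ≈
  [   2.2556     1.0411     1.0179]
  [   1.3534     2.1631     1.2261]
  [   0.3008     0.1388     1.4691]
First solve x = (I − A)⁻¹ d = adj(I−A)·d / det(I−A); in particular x_E = (0.2925·240 + 0.4675·40 + 0.2650·80) / 0.216125 = 110.10 / 0.216125 ≈ 509.427.
Intermediate flow from E to E: z_EE = a_EE · x_E = 0.35 × 110.10 / 0.216125 = 38.535 / 0.216125 ≈ 178.3.

z_EE = 178.3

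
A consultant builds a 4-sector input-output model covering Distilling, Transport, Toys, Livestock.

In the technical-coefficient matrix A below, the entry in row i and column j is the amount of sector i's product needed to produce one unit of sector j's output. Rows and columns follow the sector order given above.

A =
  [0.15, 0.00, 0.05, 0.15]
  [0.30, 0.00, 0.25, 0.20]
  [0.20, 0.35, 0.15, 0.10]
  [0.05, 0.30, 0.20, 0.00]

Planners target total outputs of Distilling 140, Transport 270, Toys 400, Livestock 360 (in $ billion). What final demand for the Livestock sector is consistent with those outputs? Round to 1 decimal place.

d_4 = 192.0

I − A =
  [   0.85     0.00    -0.05    -0.15]
  [  -0.30     1.00    -0.25    -0.20]
  [  -0.20    -0.35     0.85    -0.10]
  [  -0.05    -0.30    -0.20     1.00]
d = (I − A) x:
  d_1 = (+0.85)·140 + (+0.00)·270 + (-0.05)·400 + (-0.15)·360 = 45.0
  d_2 = (-0.30)·140 + (+1.00)·270 + (-0.25)·400 + (-0.20)·360 = 56.0
  d_3 = (-0.20)·140 + (-0.35)·270 + (+0.85)·400 + (-0.10)·360 = 181.5
  d_4 = (-0.05)·140 + (-0.30)·270 + (-0.20)·400 + (+1.00)·360 = 192.0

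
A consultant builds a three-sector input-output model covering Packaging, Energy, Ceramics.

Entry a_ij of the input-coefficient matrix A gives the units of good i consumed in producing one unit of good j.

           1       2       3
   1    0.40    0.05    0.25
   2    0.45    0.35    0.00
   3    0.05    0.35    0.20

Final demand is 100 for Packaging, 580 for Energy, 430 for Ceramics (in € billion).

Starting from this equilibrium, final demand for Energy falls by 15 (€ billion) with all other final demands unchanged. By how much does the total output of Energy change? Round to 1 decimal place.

Δx_2 = -28.4

I − A =
  [   0.60    -0.05    -0.25]
  [  -0.45     0.65     0.00]
  [  -0.05    -0.35     0.80]
Cofactors of I−A, C_ij = (−1)^(i+j)·(minor ij) (rows/columns in the sector order above):
  C_11 = (0.65)(0.80) − (0.00)(-0.35) = 0.5200
  C_12 = −[(-0.45)(0.80) − (0.00)(-0.05)] = 0.3600
  C_13 = (-0.45)(-0.35) − (0.65)(-0.05) = 0.1900
  C_21 = −[(-0.05)(0.80) − (-0.25)(-0.35)] = 0.1275
  C_22 = (0.60)(0.80) − (-0.25)(-0.05) = 0.4675
  C_23 = −[(0.60)(-0.35) − (-0.05)(-0.05)] = 0.2125
  C_31 = (-0.05)(0.00) − (-0.25)(0.65) = 0.1625
  C_32 = −[(0.60)(0.00) − (-0.25)(-0.45)] = 0.1125
  C_33 = (0.60)(0.65) − (-0.05)(-0.45) = 0.3675
det(I−A) = Σ_j (I−A)_1j·C_1j = (0.60)(0.5200) + (-0.05)(0.3600) + (-0.25)(0.1900) = 0.2465
adj(I−A) = Cᵀ =
  [ 0.5200   0.1275   0.1625]
  [ 0.3600   0.4675   0.1125]
  [ 0.1900   0.2125   0.3675]
(I − A)⁻¹ = adj(I−A) / det(I−A) ≈
  [   2.1095     0.5172     0.6592]
  [   1.4604     1.8966     0.4564]
  [   0.7708     0.8621     1.4909]
Δx = (I − A)⁻¹ Δd with Δd having -15 in the Energy component and 0 elsewhere.
So Δx_2 = L_22 · (-15), where L_22 = adj(I−A)_22 / det(I−A) = 0.4675 / 0.2465.
Δx_2 = 0.4675 × (-15) / 0.2465 = -7.0125 / 0.2465 ≈ -28.4.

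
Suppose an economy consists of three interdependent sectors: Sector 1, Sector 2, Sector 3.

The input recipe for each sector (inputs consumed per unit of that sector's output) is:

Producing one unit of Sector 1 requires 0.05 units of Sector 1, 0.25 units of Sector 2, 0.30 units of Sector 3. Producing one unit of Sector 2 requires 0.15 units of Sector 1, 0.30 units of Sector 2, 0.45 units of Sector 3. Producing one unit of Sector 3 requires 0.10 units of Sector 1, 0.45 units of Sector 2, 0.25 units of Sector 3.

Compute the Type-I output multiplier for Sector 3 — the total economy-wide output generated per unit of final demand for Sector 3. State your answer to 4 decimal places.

I − A =
  [   0.95    -0.15    -0.10]
  [  -0.25     0.70    -0.45]
  [  -0.30    -0.45     0.75]
Cofactors of I−A, C_ij = (−1)^(i+j)·(minor ij) (rows/columns in the sector order above):
  C_11 = (0.70)(0.75) − (-0.45)(-0.45) = 0.3225
  C_12 = −[(-0.25)(0.75) − (-0.45)(-0.30)] = 0.3225
  C_13 = (-0.25)(-0.45) − (0.70)(-0.30) = 0.3225
  C_21 = −[(-0.15)(0.75) − (-0.10)(-0.45)] = 0.1575
  C_22 = (0.95)(0.75) − (-0.10)(-0.30) = 0.6825
  C_23 = −[(0.95)(-0.45) − (-0.15)(-0.30)] = 0.4725
  C_31 = (-0.15)(-0.45) − (-0.10)(0.70) = 0.1375
  C_32 = −[(0.95)(-0.45) − (-0.10)(-0.25)] = 0.4525
  C_33 = (0.95)(0.70) − (-0.15)(-0.25) = 0.6275
det(I−A) = Σ_j (I−A)_1j·C_1j = (0.95)(0.3225) + (-0.15)(0.3225) + (-0.10)(0.3225) = 0.22575
adj(I−A) = Cᵀ =
  [ 0.3225   0.1575   0.1375]
  [ 0.3225   0.6825   0.4525]
  [ 0.3225   0.4725   0.6275]
(I − A)⁻¹ = adj(I−A) / det(I−A) ≈
  [   1.42857     0.69767     0.60908]
  [   1.42857     3.02326     2.00443]
  [   1.42857     2.09302     2.77962]
The output multiplier for sector j is the column-j sum of the Leontief inverse (I − A)⁻¹ = adj(I−A) / det(I−A).
Column 3 of adj(I−A): (0.1375, 0.4525, 0.6275); det(I−A) = 0.22575.
m_3 = (0.1375 + 0.4525 + 0.6275) / 0.22575 = 1.2175 / 0.22575 ≈ 5.3931.

m_3 = 5.3931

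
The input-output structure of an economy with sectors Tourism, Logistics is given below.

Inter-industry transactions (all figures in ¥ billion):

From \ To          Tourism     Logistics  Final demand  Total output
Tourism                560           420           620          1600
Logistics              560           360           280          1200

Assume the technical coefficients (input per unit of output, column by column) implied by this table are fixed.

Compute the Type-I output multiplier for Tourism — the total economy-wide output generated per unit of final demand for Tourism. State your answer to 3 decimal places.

m_1 = 3.158

Technical coefficients a_ij = z_ij / X_j:
  a_11 = 560/1600 = 0.35, a_21 = 560/1600 = 0.35
  a_12 = 420/1200 = 0.35, a_22 = 360/1200 = 0.30
I − A =
  [   0.65    -0.35]
  [  -0.35     0.70]
det(I−A) = (0.65)(0.70) − (-0.35)(-0.35) = 0.3325
adj(I−A) = [[0.70, 0.35], [0.35, 0.65]]
(I − A)⁻¹ = adj(I−A) / det(I−A) ≈
  [   2.1053     1.0526]
  [   1.0526     1.9549]
The output multiplier for sector j is the column-j sum of the Leontief inverse (I − A)⁻¹ = adj(I−A) / det(I−A).
Column 1 of adj(I−A): (0.70, 0.35); det(I−A) = 0.3325.
m_1 = (0.70 + 0.35) / 0.3325 = 1.05 / 0.3325 ≈ 3.158.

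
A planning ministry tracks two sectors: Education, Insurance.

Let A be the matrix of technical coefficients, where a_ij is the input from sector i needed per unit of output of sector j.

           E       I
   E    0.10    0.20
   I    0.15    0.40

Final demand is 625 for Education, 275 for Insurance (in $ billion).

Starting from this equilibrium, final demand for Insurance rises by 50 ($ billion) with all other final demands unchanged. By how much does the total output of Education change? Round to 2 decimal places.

I − A =
  [   0.90    -0.20]
  [  -0.15     0.60]
det(I−A) = (0.90)(0.60) − (-0.20)(-0.15) = 0.5100
adj(I−A) = [[0.60, 0.20], [0.15, 0.90]]
(I − A)⁻¹ = adj(I−A) / det(I−A) ≈
  [   1.1765     0.3922]
  [   0.2941     1.7647]
Δx = (I − A)⁻¹ Δd with Δd having +50 in the Insurance component and 0 elsewhere.
So Δx_E = L_EI · (+50), where L_EI = adj(I−A)_EI / det(I−A) = 0.20 / 0.5100.
Δx_E = 0.20 × (+50) / 0.5100 = 10.00 / 0.5100 ≈ 19.61.

Δx_E = 19.61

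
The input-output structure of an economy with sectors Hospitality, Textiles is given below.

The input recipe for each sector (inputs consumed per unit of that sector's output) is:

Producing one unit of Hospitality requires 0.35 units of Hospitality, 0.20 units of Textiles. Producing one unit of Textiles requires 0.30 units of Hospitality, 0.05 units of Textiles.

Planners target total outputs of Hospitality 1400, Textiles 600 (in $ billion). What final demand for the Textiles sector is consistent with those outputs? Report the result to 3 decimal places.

d_2 = 290.000

I − A =
  [   0.65    -0.30]
  [  -0.20     0.95]
d = (I − A) x:
  d_1 = (+0.65)·1400 + (-0.30)·600 = 730.000
  d_2 = (-0.20)·1400 + (+0.95)·600 = 290.000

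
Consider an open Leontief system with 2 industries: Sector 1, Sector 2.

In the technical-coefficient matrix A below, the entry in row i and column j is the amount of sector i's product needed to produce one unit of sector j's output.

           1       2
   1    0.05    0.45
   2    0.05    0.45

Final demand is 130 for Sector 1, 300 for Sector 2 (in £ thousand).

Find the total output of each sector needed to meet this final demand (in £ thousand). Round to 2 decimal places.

I − A =
  [   0.95    -0.45]
  [  -0.05     0.55]
det(I−A) = (0.95)(0.55) − (-0.45)(-0.05) = 0.5000
adj(I−A) = [[0.55, 0.45], [0.05, 0.95]]
(I − A)⁻¹ = adj(I−A) / det(I−A) ≈
  [   1.1000     0.9000]
  [   0.1000     1.9000]
x = (I − A)⁻¹ d = adj(I−A)·d / det(I−A), with det(I−A) = 0.5000:
  x_1 = (0.55·130 + 0.45·300) / 0.5000 = 206.50 / 0.5000 = 413.00
  x_2 = (0.05·130 + 0.95·300) / 0.5000 = 291.50 / 0.5000 = 583.00

x_1 = 413.00, x_2 = 583.00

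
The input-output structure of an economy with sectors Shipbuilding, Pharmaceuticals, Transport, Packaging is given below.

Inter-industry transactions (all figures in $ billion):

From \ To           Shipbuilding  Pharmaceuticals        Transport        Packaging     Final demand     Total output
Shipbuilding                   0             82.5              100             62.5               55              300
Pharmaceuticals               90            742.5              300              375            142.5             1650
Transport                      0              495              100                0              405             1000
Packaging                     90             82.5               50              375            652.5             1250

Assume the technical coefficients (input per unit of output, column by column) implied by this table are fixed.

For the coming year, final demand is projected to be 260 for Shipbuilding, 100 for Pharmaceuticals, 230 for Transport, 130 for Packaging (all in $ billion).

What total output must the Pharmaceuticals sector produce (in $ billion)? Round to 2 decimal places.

x_2 = 959.61

Technical coefficients a_ij = z_ij / X_j:
  a_11 = 0/300 = 0.00, a_21 = 90/300 = 0.30, a_31 = 0/300 = 0.00, a_41 = 90/300 = 0.30
  a_12 = 82.5/1650 = 0.05, a_22 = 742.5/1650 = 0.45, a_32 = 495/1650 = 0.30, a_42 = 82.5/1650 = 0.05
  a_13 = 100/1000 = 0.10, a_23 = 300/1000 = 0.30, a_33 = 100/1000 = 0.10, a_43 = 50/1000 = 0.05
  a_14 = 62.5/1250 = 0.05, a_24 = 375/1250 = 0.30, a_34 = 0/1250 = 0.00, a_44 = 375/1250 = 0.30
I − A =
  [   1.00    -0.05    -0.10    -0.05]
  [  -0.30     0.55    -0.30    -0.30]
  [   0.00    -0.30     0.90     0.00]
  [  -0.30    -0.05    -0.05     0.70]
Compute the cofactors C_ij = (−1)^(i+j)·(3×3 minor ij) of I−A; the adjugate is their transpose:
adj(I−A) = Cᵀ =
  [ 0.265500   0.055500   0.050375   0.042750]
  [ 0.270000   0.616500   0.251250   0.283500]
  [ 0.090000   0.205500   0.346000   0.094500]
  [ 0.139500   0.082500   0.064250   0.382500]
det(I−A) = Σ_j (I−A)_1j·C_1j = (1.00)(0.265500) + (-0.05)(0.270000) + (-0.10)(0.090000) + (-0.05)(0.139500) = 0.236025
(I − A)⁻¹ = adj(I−A) / det(I−A) ≈
  [   1.1249     0.2351     0.2134     0.1811]
  [   1.1439     2.6120     1.0645     1.2011]
  [   0.3813     0.8707     1.4659     0.4004]
  [   0.5910     0.3495     0.2722     1.6206]
x = (I − A)⁻¹ d = adj(I−A)·d / det(I−A), with det(I−A) = 0.236025:
  x_1 = (0.265500·260 + 0.055500·100 + 0.050375·230 + 0.042750·130) / 0.236025 = 91.72375 / 0.236025 ≈ 388.62
  x_2 = (0.270000·260 + 0.616500·100 + 0.251250·230 + 0.283500·130) / 0.236025 = 226.4925 / 0.236025 ≈ 959.61
  x_3 = (0.090000·260 + 0.205500·100 + 0.346000·230 + 0.094500·130) / 0.236025 = 135.815 / 0.236025 ≈ 575.43
  x_4 = (0.139500·260 + 0.082500·100 + 0.064250·230 + 0.382500·130) / 0.236025 = 109.0225 / 0.236025 ≈ 461.91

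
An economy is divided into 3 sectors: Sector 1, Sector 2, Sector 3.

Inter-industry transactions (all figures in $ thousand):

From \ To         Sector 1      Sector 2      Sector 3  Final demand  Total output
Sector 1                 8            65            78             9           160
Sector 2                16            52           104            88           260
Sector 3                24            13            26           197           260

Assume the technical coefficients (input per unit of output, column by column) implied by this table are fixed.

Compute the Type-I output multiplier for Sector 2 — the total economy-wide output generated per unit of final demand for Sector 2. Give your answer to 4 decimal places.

m_2 = 1.9237

Technical coefficients a_ij = z_ij / X_j:
  a_11 = 8/160 = 0.05, a_21 = 16/160 = 0.10, a_31 = 24/160 = 0.15
  a_12 = 65/260 = 0.25, a_22 = 52/260 = 0.20, a_32 = 13/260 = 0.05
  a_13 = 78/260 = 0.30, a_23 = 104/260 = 0.40, a_33 = 26/260 = 0.10
I − A =
  [   0.95    -0.25    -0.30]
  [  -0.10     0.80    -0.40]
  [  -0.15    -0.05     0.90]
Cofactors of I−A, C_ij = (−1)^(i+j)·(minor ij) (rows/columns in the sector order above):
  C_11 = (0.80)(0.90) − (-0.40)(-0.05) = 0.7000
  C_12 = −[(-0.10)(0.90) − (-0.40)(-0.15)] = 0.1500
  C_13 = (-0.10)(-0.05) − (0.80)(-0.15) = 0.1250
  C_21 = −[(-0.25)(0.90) − (-0.30)(-0.05)] = 0.2400
  C_22 = (0.95)(0.90) − (-0.30)(-0.15) = 0.8100
  C_23 = −[(0.95)(-0.05) − (-0.25)(-0.15)] = 0.0850
  C_31 = (-0.25)(-0.40) − (-0.30)(0.80) = 0.3400
  C_32 = −[(0.95)(-0.40) − (-0.30)(-0.10)] = 0.4100
  C_33 = (0.95)(0.80) − (-0.25)(-0.10) = 0.7350
det(I−A) = Σ_j (I−A)_1j·C_1j = (0.95)(0.7000) + (-0.25)(0.1500) + (-0.30)(0.1250) = 0.5900
adj(I−A) = Cᵀ =
  [ 0.7000   0.2400   0.3400]
  [ 0.1500   0.8100   0.4100]
  [ 0.1250   0.0850   0.7350]
(I − A)⁻¹ = adj(I−A) / det(I−A) ≈
  [   1.18644     0.40678     0.57627]
  [   0.25424     1.37288     0.69492]
  [   0.21186     0.14407     1.24576]
The output multiplier for sector j is the column-j sum of the Leontief inverse (I − A)⁻¹ = adj(I−A) / det(I−A).
Column 2 of adj(I−A): (0.2400, 0.8100, 0.0850); det(I−A) = 0.5900.
m_2 = (0.2400 + 0.8100 + 0.0850) / 0.5900 = 1.135 / 0.5900 ≈ 1.9237.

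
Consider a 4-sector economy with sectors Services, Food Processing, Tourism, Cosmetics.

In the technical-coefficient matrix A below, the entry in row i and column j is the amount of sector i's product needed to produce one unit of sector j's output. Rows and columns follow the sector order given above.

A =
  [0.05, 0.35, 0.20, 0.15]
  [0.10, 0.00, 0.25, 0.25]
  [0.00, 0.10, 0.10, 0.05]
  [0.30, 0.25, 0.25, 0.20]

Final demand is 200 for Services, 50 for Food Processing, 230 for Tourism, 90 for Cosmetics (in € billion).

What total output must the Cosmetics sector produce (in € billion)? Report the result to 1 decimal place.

I − A =
  [   0.95    -0.35    -0.20    -0.15]
  [  -0.10     1.00    -0.25    -0.25]
  [   0.00    -0.10     0.90    -0.05]
  [  -0.30    -0.25    -0.25     0.80]
Compute the cofactors C_ij = (−1)^(i+j)·(3×3 minor ij) of I−A; the adjugate is their transpose:
adj(I−A) = Cᵀ =
  [ 0.621875   0.303625   0.286250   0.229375]
  [ 0.142000   0.628625   0.272875   0.240125]
  [ 0.031750   0.088625   0.597625   0.071000]
  [ 0.287500   0.338000   0.379375   0.797750]
det(I−A) = Σ_j (I−A)_1j·C_1j = (0.95)(0.621875) + (-0.35)(0.142000) + (-0.20)(0.031750) + (-0.15)(0.287500) = 0.49160625
(I − A)⁻¹ = adj(I−A) / det(I−A) ≈
  [   1.2650     0.6176     0.5823     0.4666]
  [   0.2888     1.2787     0.5551     0.4884]
  [   0.0646     0.1803     1.2157     0.1444]
  [   0.5848     0.6875     0.7717     1.6227]
x = (I − A)⁻¹ d = adj(I−A)·d / det(I−A), with det(I−A) = 0.49160625:
  x_S = (0.621875·200 + 0.303625·50 + 0.286250·230 + 0.229375·90) / 0.49160625 = 226.0375 / 0.49160625 ≈ 459.8
  x_F = (0.142000·200 + 0.628625·50 + 0.272875·230 + 0.240125·90) / 0.49160625 = 144.20375 / 0.49160625 ≈ 293.3
  x_T = (0.031750·200 + 0.088625·50 + 0.597625·230 + 0.071000·90) / 0.49160625 = 154.625 / 0.49160625 ≈ 314.5
  x_C = (0.287500·200 + 0.338000·50 + 0.379375·230 + 0.797750·90) / 0.49160625 = 233.45375 / 0.49160625 ≈ 474.9

x_C = 474.9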